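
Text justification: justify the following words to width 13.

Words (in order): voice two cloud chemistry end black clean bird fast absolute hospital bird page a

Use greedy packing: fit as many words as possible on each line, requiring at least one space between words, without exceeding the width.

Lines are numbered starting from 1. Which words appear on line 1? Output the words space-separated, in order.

Answer: voice two

Derivation:
Line 1: ['voice', 'two'] (min_width=9, slack=4)
Line 2: ['cloud'] (min_width=5, slack=8)
Line 3: ['chemistry', 'end'] (min_width=13, slack=0)
Line 4: ['black', 'clean'] (min_width=11, slack=2)
Line 5: ['bird', 'fast'] (min_width=9, slack=4)
Line 6: ['absolute'] (min_width=8, slack=5)
Line 7: ['hospital', 'bird'] (min_width=13, slack=0)
Line 8: ['page', 'a'] (min_width=6, slack=7)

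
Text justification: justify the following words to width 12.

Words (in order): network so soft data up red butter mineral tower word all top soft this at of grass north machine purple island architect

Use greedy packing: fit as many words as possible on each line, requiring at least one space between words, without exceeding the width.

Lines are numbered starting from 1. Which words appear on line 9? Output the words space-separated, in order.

Line 1: ['network', 'so'] (min_width=10, slack=2)
Line 2: ['soft', 'data', 'up'] (min_width=12, slack=0)
Line 3: ['red', 'butter'] (min_width=10, slack=2)
Line 4: ['mineral'] (min_width=7, slack=5)
Line 5: ['tower', 'word'] (min_width=10, slack=2)
Line 6: ['all', 'top', 'soft'] (min_width=12, slack=0)
Line 7: ['this', 'at', 'of'] (min_width=10, slack=2)
Line 8: ['grass', 'north'] (min_width=11, slack=1)
Line 9: ['machine'] (min_width=7, slack=5)
Line 10: ['purple'] (min_width=6, slack=6)
Line 11: ['island'] (min_width=6, slack=6)
Line 12: ['architect'] (min_width=9, slack=3)

Answer: machine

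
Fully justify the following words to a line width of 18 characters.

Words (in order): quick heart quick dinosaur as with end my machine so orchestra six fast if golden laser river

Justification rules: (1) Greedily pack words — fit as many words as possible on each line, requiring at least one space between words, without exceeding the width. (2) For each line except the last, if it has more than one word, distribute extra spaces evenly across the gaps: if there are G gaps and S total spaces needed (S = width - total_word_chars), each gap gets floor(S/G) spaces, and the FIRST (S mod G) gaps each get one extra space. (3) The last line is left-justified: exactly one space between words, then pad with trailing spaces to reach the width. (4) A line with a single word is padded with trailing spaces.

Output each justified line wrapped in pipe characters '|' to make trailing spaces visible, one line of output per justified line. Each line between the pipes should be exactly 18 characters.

Answer: |quick  heart quick|
|dinosaur  as  with|
|end  my machine so|
|orchestra six fast|
|if   golden  laser|
|river             |

Derivation:
Line 1: ['quick', 'heart', 'quick'] (min_width=17, slack=1)
Line 2: ['dinosaur', 'as', 'with'] (min_width=16, slack=2)
Line 3: ['end', 'my', 'machine', 'so'] (min_width=17, slack=1)
Line 4: ['orchestra', 'six', 'fast'] (min_width=18, slack=0)
Line 5: ['if', 'golden', 'laser'] (min_width=15, slack=3)
Line 6: ['river'] (min_width=5, slack=13)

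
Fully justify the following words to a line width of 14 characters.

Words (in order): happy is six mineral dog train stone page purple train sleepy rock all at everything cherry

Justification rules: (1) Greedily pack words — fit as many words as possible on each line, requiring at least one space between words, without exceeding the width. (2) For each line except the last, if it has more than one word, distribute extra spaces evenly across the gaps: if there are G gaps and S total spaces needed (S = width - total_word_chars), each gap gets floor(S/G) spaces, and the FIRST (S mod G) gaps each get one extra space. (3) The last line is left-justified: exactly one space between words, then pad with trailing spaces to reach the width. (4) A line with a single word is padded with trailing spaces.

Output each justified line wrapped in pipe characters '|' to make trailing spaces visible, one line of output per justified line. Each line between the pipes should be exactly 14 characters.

Line 1: ['happy', 'is', 'six'] (min_width=12, slack=2)
Line 2: ['mineral', 'dog'] (min_width=11, slack=3)
Line 3: ['train', 'stone'] (min_width=11, slack=3)
Line 4: ['page', 'purple'] (min_width=11, slack=3)
Line 5: ['train', 'sleepy'] (min_width=12, slack=2)
Line 6: ['rock', 'all', 'at'] (min_width=11, slack=3)
Line 7: ['everything'] (min_width=10, slack=4)
Line 8: ['cherry'] (min_width=6, slack=8)

Answer: |happy  is  six|
|mineral    dog|
|train    stone|
|page    purple|
|train   sleepy|
|rock   all  at|
|everything    |
|cherry        |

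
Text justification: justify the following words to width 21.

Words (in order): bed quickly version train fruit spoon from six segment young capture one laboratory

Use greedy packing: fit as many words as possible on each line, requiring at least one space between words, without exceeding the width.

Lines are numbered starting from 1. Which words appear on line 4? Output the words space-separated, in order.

Line 1: ['bed', 'quickly', 'version'] (min_width=19, slack=2)
Line 2: ['train', 'fruit', 'spoon'] (min_width=17, slack=4)
Line 3: ['from', 'six', 'segment'] (min_width=16, slack=5)
Line 4: ['young', 'capture', 'one'] (min_width=17, slack=4)
Line 5: ['laboratory'] (min_width=10, slack=11)

Answer: young capture one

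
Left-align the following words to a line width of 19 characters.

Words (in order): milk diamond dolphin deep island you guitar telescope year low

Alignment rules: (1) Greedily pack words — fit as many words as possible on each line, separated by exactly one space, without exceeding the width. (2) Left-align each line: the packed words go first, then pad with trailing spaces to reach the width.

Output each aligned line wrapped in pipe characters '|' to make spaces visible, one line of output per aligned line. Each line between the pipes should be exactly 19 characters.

Line 1: ['milk', 'diamond'] (min_width=12, slack=7)
Line 2: ['dolphin', 'deep', 'island'] (min_width=19, slack=0)
Line 3: ['you', 'guitar'] (min_width=10, slack=9)
Line 4: ['telescope', 'year', 'low'] (min_width=18, slack=1)

Answer: |milk diamond       |
|dolphin deep island|
|you guitar         |
|telescope year low |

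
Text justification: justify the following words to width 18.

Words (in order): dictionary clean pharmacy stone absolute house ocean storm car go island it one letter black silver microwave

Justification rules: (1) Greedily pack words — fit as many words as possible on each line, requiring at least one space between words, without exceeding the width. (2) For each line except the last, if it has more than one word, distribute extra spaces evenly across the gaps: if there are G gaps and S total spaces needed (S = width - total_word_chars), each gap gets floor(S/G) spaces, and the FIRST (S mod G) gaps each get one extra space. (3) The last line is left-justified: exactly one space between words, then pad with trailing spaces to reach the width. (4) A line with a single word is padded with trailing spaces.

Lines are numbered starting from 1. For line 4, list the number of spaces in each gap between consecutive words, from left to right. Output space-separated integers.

Answer: 1 1 1

Derivation:
Line 1: ['dictionary', 'clean'] (min_width=16, slack=2)
Line 2: ['pharmacy', 'stone'] (min_width=14, slack=4)
Line 3: ['absolute', 'house'] (min_width=14, slack=4)
Line 4: ['ocean', 'storm', 'car', 'go'] (min_width=18, slack=0)
Line 5: ['island', 'it', 'one'] (min_width=13, slack=5)
Line 6: ['letter', 'black'] (min_width=12, slack=6)
Line 7: ['silver', 'microwave'] (min_width=16, slack=2)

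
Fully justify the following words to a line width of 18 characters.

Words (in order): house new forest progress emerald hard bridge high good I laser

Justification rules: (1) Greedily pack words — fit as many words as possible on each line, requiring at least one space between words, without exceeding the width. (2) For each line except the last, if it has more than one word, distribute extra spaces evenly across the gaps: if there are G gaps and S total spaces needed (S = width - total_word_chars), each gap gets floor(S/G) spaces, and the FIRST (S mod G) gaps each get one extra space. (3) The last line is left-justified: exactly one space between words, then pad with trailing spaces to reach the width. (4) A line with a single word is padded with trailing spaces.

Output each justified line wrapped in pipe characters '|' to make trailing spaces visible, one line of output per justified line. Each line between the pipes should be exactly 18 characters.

Answer: |house  new  forest|
|progress   emerald|
|hard  bridge  high|
|good I laser      |

Derivation:
Line 1: ['house', 'new', 'forest'] (min_width=16, slack=2)
Line 2: ['progress', 'emerald'] (min_width=16, slack=2)
Line 3: ['hard', 'bridge', 'high'] (min_width=16, slack=2)
Line 4: ['good', 'I', 'laser'] (min_width=12, slack=6)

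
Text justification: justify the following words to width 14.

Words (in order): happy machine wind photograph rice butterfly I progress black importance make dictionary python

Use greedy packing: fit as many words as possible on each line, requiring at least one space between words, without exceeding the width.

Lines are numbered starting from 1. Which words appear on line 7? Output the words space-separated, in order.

Answer: importance

Derivation:
Line 1: ['happy', 'machine'] (min_width=13, slack=1)
Line 2: ['wind'] (min_width=4, slack=10)
Line 3: ['photograph'] (min_width=10, slack=4)
Line 4: ['rice', 'butterfly'] (min_width=14, slack=0)
Line 5: ['I', 'progress'] (min_width=10, slack=4)
Line 6: ['black'] (min_width=5, slack=9)
Line 7: ['importance'] (min_width=10, slack=4)
Line 8: ['make'] (min_width=4, slack=10)
Line 9: ['dictionary'] (min_width=10, slack=4)
Line 10: ['python'] (min_width=6, slack=8)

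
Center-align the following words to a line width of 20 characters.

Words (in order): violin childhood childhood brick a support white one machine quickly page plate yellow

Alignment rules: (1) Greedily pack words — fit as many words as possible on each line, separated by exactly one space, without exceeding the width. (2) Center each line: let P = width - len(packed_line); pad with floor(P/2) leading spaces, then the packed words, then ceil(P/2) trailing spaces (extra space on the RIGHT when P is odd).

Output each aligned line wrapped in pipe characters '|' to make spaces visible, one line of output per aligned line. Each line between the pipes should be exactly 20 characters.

Answer: |  violin childhood  |
| childhood brick a  |
| support white one  |
|machine quickly page|
|    plate yellow    |

Derivation:
Line 1: ['violin', 'childhood'] (min_width=16, slack=4)
Line 2: ['childhood', 'brick', 'a'] (min_width=17, slack=3)
Line 3: ['support', 'white', 'one'] (min_width=17, slack=3)
Line 4: ['machine', 'quickly', 'page'] (min_width=20, slack=0)
Line 5: ['plate', 'yellow'] (min_width=12, slack=8)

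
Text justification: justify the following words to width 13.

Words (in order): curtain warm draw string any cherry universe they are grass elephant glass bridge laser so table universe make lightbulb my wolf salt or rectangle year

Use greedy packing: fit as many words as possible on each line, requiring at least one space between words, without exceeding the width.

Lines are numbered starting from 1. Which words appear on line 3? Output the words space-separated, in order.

Line 1: ['curtain', 'warm'] (min_width=12, slack=1)
Line 2: ['draw', 'string'] (min_width=11, slack=2)
Line 3: ['any', 'cherry'] (min_width=10, slack=3)
Line 4: ['universe', 'they'] (min_width=13, slack=0)
Line 5: ['are', 'grass'] (min_width=9, slack=4)
Line 6: ['elephant'] (min_width=8, slack=5)
Line 7: ['glass', 'bridge'] (min_width=12, slack=1)
Line 8: ['laser', 'so'] (min_width=8, slack=5)
Line 9: ['table'] (min_width=5, slack=8)
Line 10: ['universe', 'make'] (min_width=13, slack=0)
Line 11: ['lightbulb', 'my'] (min_width=12, slack=1)
Line 12: ['wolf', 'salt', 'or'] (min_width=12, slack=1)
Line 13: ['rectangle'] (min_width=9, slack=4)
Line 14: ['year'] (min_width=4, slack=9)

Answer: any cherry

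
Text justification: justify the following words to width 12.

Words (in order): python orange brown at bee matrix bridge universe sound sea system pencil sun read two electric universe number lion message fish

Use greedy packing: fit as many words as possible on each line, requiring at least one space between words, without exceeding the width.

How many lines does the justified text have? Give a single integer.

Answer: 14

Derivation:
Line 1: ['python'] (min_width=6, slack=6)
Line 2: ['orange', 'brown'] (min_width=12, slack=0)
Line 3: ['at', 'bee'] (min_width=6, slack=6)
Line 4: ['matrix'] (min_width=6, slack=6)
Line 5: ['bridge'] (min_width=6, slack=6)
Line 6: ['universe'] (min_width=8, slack=4)
Line 7: ['sound', 'sea'] (min_width=9, slack=3)
Line 8: ['system'] (min_width=6, slack=6)
Line 9: ['pencil', 'sun'] (min_width=10, slack=2)
Line 10: ['read', 'two'] (min_width=8, slack=4)
Line 11: ['electric'] (min_width=8, slack=4)
Line 12: ['universe'] (min_width=8, slack=4)
Line 13: ['number', 'lion'] (min_width=11, slack=1)
Line 14: ['message', 'fish'] (min_width=12, slack=0)
Total lines: 14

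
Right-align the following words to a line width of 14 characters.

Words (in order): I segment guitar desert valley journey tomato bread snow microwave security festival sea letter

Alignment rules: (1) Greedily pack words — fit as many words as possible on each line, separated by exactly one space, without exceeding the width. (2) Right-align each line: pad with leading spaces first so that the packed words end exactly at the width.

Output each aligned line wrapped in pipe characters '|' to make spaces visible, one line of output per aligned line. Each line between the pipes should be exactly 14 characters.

Answer: |     I segment|
| guitar desert|
|valley journey|
|  tomato bread|
|snow microwave|
|      security|
|  festival sea|
|        letter|

Derivation:
Line 1: ['I', 'segment'] (min_width=9, slack=5)
Line 2: ['guitar', 'desert'] (min_width=13, slack=1)
Line 3: ['valley', 'journey'] (min_width=14, slack=0)
Line 4: ['tomato', 'bread'] (min_width=12, slack=2)
Line 5: ['snow', 'microwave'] (min_width=14, slack=0)
Line 6: ['security'] (min_width=8, slack=6)
Line 7: ['festival', 'sea'] (min_width=12, slack=2)
Line 8: ['letter'] (min_width=6, slack=8)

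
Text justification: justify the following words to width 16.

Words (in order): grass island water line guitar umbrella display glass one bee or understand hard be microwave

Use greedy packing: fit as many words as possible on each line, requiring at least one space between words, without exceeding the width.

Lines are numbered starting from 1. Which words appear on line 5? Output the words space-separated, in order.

Line 1: ['grass', 'island'] (min_width=12, slack=4)
Line 2: ['water', 'line'] (min_width=10, slack=6)
Line 3: ['guitar', 'umbrella'] (min_width=15, slack=1)
Line 4: ['display', 'glass'] (min_width=13, slack=3)
Line 5: ['one', 'bee', 'or'] (min_width=10, slack=6)
Line 6: ['understand', 'hard'] (min_width=15, slack=1)
Line 7: ['be', 'microwave'] (min_width=12, slack=4)

Answer: one bee or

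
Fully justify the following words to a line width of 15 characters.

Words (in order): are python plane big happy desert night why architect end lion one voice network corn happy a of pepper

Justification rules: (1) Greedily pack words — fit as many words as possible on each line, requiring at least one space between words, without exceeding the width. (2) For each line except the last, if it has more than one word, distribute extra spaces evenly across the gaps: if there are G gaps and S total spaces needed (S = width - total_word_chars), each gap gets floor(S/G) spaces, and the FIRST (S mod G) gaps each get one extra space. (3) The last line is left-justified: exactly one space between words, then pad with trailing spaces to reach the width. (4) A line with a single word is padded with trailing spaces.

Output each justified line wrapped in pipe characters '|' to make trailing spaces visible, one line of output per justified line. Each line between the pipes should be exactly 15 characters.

Answer: |are      python|
|plane big happy|
|desert    night|
|why   architect|
|end   lion  one|
|voice   network|
|corn happy a of|
|pepper         |

Derivation:
Line 1: ['are', 'python'] (min_width=10, slack=5)
Line 2: ['plane', 'big', 'happy'] (min_width=15, slack=0)
Line 3: ['desert', 'night'] (min_width=12, slack=3)
Line 4: ['why', 'architect'] (min_width=13, slack=2)
Line 5: ['end', 'lion', 'one'] (min_width=12, slack=3)
Line 6: ['voice', 'network'] (min_width=13, slack=2)
Line 7: ['corn', 'happy', 'a', 'of'] (min_width=15, slack=0)
Line 8: ['pepper'] (min_width=6, slack=9)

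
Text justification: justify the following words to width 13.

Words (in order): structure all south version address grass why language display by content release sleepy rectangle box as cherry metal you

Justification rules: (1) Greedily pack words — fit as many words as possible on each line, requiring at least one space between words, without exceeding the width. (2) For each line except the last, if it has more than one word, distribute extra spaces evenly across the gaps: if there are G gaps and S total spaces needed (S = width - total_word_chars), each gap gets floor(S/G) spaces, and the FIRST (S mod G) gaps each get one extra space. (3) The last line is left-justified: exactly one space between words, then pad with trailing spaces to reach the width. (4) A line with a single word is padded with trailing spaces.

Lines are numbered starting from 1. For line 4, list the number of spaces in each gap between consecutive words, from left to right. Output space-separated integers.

Answer: 2

Derivation:
Line 1: ['structure', 'all'] (min_width=13, slack=0)
Line 2: ['south', 'version'] (min_width=13, slack=0)
Line 3: ['address', 'grass'] (min_width=13, slack=0)
Line 4: ['why', 'language'] (min_width=12, slack=1)
Line 5: ['display', 'by'] (min_width=10, slack=3)
Line 6: ['content'] (min_width=7, slack=6)
Line 7: ['release'] (min_width=7, slack=6)
Line 8: ['sleepy'] (min_width=6, slack=7)
Line 9: ['rectangle', 'box'] (min_width=13, slack=0)
Line 10: ['as', 'cherry'] (min_width=9, slack=4)
Line 11: ['metal', 'you'] (min_width=9, slack=4)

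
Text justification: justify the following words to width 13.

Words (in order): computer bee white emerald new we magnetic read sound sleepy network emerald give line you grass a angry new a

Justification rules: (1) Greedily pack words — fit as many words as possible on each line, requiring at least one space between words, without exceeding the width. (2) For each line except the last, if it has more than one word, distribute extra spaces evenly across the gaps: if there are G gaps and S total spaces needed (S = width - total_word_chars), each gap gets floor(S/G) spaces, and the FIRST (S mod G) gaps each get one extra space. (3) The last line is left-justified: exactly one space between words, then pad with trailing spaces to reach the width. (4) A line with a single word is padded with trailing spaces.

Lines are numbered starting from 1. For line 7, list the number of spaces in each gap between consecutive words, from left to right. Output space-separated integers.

Line 1: ['computer', 'bee'] (min_width=12, slack=1)
Line 2: ['white', 'emerald'] (min_width=13, slack=0)
Line 3: ['new', 'we'] (min_width=6, slack=7)
Line 4: ['magnetic', 'read'] (min_width=13, slack=0)
Line 5: ['sound', 'sleepy'] (min_width=12, slack=1)
Line 6: ['network'] (min_width=7, slack=6)
Line 7: ['emerald', 'give'] (min_width=12, slack=1)
Line 8: ['line', 'you'] (min_width=8, slack=5)
Line 9: ['grass', 'a', 'angry'] (min_width=13, slack=0)
Line 10: ['new', 'a'] (min_width=5, slack=8)

Answer: 2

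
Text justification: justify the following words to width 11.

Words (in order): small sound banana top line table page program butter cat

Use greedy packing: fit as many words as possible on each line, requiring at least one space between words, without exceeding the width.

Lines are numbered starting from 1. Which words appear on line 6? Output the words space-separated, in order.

Answer: butter cat

Derivation:
Line 1: ['small', 'sound'] (min_width=11, slack=0)
Line 2: ['banana', 'top'] (min_width=10, slack=1)
Line 3: ['line', 'table'] (min_width=10, slack=1)
Line 4: ['page'] (min_width=4, slack=7)
Line 5: ['program'] (min_width=7, slack=4)
Line 6: ['butter', 'cat'] (min_width=10, slack=1)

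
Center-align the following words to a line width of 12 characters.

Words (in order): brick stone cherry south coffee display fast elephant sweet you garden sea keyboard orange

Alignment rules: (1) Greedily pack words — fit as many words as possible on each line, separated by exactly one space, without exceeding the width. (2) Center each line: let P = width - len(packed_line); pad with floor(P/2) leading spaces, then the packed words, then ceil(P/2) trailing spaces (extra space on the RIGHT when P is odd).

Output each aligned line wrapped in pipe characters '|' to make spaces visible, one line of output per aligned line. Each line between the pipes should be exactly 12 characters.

Line 1: ['brick', 'stone'] (min_width=11, slack=1)
Line 2: ['cherry', 'south'] (min_width=12, slack=0)
Line 3: ['coffee'] (min_width=6, slack=6)
Line 4: ['display', 'fast'] (min_width=12, slack=0)
Line 5: ['elephant'] (min_width=8, slack=4)
Line 6: ['sweet', 'you'] (min_width=9, slack=3)
Line 7: ['garden', 'sea'] (min_width=10, slack=2)
Line 8: ['keyboard'] (min_width=8, slack=4)
Line 9: ['orange'] (min_width=6, slack=6)

Answer: |brick stone |
|cherry south|
|   coffee   |
|display fast|
|  elephant  |
| sweet you  |
| garden sea |
|  keyboard  |
|   orange   |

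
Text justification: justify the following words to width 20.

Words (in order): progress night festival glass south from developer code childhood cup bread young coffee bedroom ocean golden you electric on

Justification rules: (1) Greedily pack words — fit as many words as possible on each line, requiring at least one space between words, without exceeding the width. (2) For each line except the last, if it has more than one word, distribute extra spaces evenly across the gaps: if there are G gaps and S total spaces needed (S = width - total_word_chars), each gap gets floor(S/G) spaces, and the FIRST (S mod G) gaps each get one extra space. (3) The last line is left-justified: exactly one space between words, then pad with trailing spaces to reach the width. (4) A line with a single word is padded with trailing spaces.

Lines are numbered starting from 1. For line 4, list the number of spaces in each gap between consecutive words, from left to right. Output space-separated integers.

Answer: 2 1

Derivation:
Line 1: ['progress', 'night'] (min_width=14, slack=6)
Line 2: ['festival', 'glass', 'south'] (min_width=20, slack=0)
Line 3: ['from', 'developer', 'code'] (min_width=19, slack=1)
Line 4: ['childhood', 'cup', 'bread'] (min_width=19, slack=1)
Line 5: ['young', 'coffee', 'bedroom'] (min_width=20, slack=0)
Line 6: ['ocean', 'golden', 'you'] (min_width=16, slack=4)
Line 7: ['electric', 'on'] (min_width=11, slack=9)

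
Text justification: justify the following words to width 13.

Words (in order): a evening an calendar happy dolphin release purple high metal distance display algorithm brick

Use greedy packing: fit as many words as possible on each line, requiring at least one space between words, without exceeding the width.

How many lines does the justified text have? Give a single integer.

Answer: 10

Derivation:
Line 1: ['a', 'evening', 'an'] (min_width=12, slack=1)
Line 2: ['calendar'] (min_width=8, slack=5)
Line 3: ['happy', 'dolphin'] (min_width=13, slack=0)
Line 4: ['release'] (min_width=7, slack=6)
Line 5: ['purple', 'high'] (min_width=11, slack=2)
Line 6: ['metal'] (min_width=5, slack=8)
Line 7: ['distance'] (min_width=8, slack=5)
Line 8: ['display'] (min_width=7, slack=6)
Line 9: ['algorithm'] (min_width=9, slack=4)
Line 10: ['brick'] (min_width=5, slack=8)
Total lines: 10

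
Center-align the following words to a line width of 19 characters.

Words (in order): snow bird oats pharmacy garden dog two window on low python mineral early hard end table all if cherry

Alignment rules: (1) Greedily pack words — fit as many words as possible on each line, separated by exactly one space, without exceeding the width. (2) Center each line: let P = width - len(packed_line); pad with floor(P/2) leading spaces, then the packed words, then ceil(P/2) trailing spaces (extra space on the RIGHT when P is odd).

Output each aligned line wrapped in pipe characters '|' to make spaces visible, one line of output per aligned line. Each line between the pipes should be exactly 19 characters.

Answer: |  snow bird oats   |
|pharmacy garden dog|
| two window on low |
|  python mineral   |
|  early hard end   |
|table all if cherry|

Derivation:
Line 1: ['snow', 'bird', 'oats'] (min_width=14, slack=5)
Line 2: ['pharmacy', 'garden', 'dog'] (min_width=19, slack=0)
Line 3: ['two', 'window', 'on', 'low'] (min_width=17, slack=2)
Line 4: ['python', 'mineral'] (min_width=14, slack=5)
Line 5: ['early', 'hard', 'end'] (min_width=14, slack=5)
Line 6: ['table', 'all', 'if', 'cherry'] (min_width=19, slack=0)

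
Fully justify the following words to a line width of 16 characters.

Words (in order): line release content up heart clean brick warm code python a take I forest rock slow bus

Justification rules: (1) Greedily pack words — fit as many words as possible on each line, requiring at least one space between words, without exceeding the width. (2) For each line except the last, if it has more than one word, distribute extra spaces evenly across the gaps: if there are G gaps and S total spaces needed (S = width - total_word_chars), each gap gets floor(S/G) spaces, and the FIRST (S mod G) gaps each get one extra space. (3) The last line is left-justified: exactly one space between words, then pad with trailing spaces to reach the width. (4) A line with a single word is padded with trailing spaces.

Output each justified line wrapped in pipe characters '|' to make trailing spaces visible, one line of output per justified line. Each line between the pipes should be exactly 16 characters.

Answer: |line     release|
|content up heart|
|clean brick warm|
|code   python  a|
|take   I  forest|
|rock slow bus   |

Derivation:
Line 1: ['line', 'release'] (min_width=12, slack=4)
Line 2: ['content', 'up', 'heart'] (min_width=16, slack=0)
Line 3: ['clean', 'brick', 'warm'] (min_width=16, slack=0)
Line 4: ['code', 'python', 'a'] (min_width=13, slack=3)
Line 5: ['take', 'I', 'forest'] (min_width=13, slack=3)
Line 6: ['rock', 'slow', 'bus'] (min_width=13, slack=3)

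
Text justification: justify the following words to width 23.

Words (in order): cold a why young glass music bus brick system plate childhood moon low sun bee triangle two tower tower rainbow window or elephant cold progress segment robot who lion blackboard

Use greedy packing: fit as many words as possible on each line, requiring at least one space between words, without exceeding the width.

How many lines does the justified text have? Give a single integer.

Line 1: ['cold', 'a', 'why', 'young', 'glass'] (min_width=22, slack=1)
Line 2: ['music', 'bus', 'brick', 'system'] (min_width=22, slack=1)
Line 3: ['plate', 'childhood', 'moon'] (min_width=20, slack=3)
Line 4: ['low', 'sun', 'bee', 'triangle'] (min_width=20, slack=3)
Line 5: ['two', 'tower', 'tower', 'rainbow'] (min_width=23, slack=0)
Line 6: ['window', 'or', 'elephant', 'cold'] (min_width=23, slack=0)
Line 7: ['progress', 'segment', 'robot'] (min_width=22, slack=1)
Line 8: ['who', 'lion', 'blackboard'] (min_width=19, slack=4)
Total lines: 8

Answer: 8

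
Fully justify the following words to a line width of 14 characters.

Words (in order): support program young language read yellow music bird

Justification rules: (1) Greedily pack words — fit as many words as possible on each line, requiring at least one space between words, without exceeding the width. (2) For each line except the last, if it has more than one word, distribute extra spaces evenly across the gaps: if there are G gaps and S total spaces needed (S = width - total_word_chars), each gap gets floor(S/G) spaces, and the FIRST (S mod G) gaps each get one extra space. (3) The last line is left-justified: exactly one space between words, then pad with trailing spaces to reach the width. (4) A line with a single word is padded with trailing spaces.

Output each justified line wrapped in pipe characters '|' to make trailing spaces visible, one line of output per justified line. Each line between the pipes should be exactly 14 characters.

Line 1: ['support'] (min_width=7, slack=7)
Line 2: ['program', 'young'] (min_width=13, slack=1)
Line 3: ['language', 'read'] (min_width=13, slack=1)
Line 4: ['yellow', 'music'] (min_width=12, slack=2)
Line 5: ['bird'] (min_width=4, slack=10)

Answer: |support       |
|program  young|
|language  read|
|yellow   music|
|bird          |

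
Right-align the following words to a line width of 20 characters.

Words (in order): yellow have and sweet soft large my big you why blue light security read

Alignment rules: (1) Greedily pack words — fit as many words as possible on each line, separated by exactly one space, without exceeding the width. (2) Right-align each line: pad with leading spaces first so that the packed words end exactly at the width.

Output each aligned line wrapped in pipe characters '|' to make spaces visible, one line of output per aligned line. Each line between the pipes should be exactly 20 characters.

Answer: |     yellow have and|
| sweet soft large my|
|    big you why blue|
| light security read|

Derivation:
Line 1: ['yellow', 'have', 'and'] (min_width=15, slack=5)
Line 2: ['sweet', 'soft', 'large', 'my'] (min_width=19, slack=1)
Line 3: ['big', 'you', 'why', 'blue'] (min_width=16, slack=4)
Line 4: ['light', 'security', 'read'] (min_width=19, slack=1)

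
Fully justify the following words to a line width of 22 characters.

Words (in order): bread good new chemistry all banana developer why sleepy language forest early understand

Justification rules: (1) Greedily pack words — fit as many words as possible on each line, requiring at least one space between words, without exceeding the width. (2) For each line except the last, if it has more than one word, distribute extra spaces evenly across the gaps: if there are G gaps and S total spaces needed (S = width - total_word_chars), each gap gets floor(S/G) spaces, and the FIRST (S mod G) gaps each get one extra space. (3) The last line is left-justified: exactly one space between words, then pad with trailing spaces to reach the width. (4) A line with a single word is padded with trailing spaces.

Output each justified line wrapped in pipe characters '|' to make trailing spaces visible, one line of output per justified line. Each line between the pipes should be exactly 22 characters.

Line 1: ['bread', 'good', 'new'] (min_width=14, slack=8)
Line 2: ['chemistry', 'all', 'banana'] (min_width=20, slack=2)
Line 3: ['developer', 'why', 'sleepy'] (min_width=20, slack=2)
Line 4: ['language', 'forest', 'early'] (min_width=21, slack=1)
Line 5: ['understand'] (min_width=10, slack=12)

Answer: |bread     good     new|
|chemistry  all  banana|
|developer  why  sleepy|
|language  forest early|
|understand            |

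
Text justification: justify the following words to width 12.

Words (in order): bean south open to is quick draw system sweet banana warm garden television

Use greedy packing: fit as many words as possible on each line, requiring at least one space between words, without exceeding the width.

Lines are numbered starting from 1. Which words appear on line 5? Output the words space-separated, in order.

Answer: banana warm

Derivation:
Line 1: ['bean', 'south'] (min_width=10, slack=2)
Line 2: ['open', 'to', 'is'] (min_width=10, slack=2)
Line 3: ['quick', 'draw'] (min_width=10, slack=2)
Line 4: ['system', 'sweet'] (min_width=12, slack=0)
Line 5: ['banana', 'warm'] (min_width=11, slack=1)
Line 6: ['garden'] (min_width=6, slack=6)
Line 7: ['television'] (min_width=10, slack=2)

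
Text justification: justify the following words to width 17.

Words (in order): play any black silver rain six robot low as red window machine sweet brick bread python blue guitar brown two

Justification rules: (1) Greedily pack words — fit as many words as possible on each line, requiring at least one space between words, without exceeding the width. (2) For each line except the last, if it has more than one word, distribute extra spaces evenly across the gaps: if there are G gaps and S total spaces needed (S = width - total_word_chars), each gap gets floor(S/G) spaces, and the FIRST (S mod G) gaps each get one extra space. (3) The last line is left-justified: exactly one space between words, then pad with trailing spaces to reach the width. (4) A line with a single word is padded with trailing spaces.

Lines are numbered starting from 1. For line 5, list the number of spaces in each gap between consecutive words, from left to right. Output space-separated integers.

Answer: 1 1

Derivation:
Line 1: ['play', 'any', 'black'] (min_width=14, slack=3)
Line 2: ['silver', 'rain', 'six'] (min_width=15, slack=2)
Line 3: ['robot', 'low', 'as', 'red'] (min_width=16, slack=1)
Line 4: ['window', 'machine'] (min_width=14, slack=3)
Line 5: ['sweet', 'brick', 'bread'] (min_width=17, slack=0)
Line 6: ['python', 'blue'] (min_width=11, slack=6)
Line 7: ['guitar', 'brown', 'two'] (min_width=16, slack=1)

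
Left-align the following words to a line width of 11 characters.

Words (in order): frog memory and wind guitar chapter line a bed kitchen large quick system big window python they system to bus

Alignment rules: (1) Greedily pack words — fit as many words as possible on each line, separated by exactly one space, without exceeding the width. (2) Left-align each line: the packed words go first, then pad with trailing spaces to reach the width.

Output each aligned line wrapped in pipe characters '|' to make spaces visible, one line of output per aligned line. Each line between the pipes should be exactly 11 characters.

Line 1: ['frog', 'memory'] (min_width=11, slack=0)
Line 2: ['and', 'wind'] (min_width=8, slack=3)
Line 3: ['guitar'] (min_width=6, slack=5)
Line 4: ['chapter'] (min_width=7, slack=4)
Line 5: ['line', 'a', 'bed'] (min_width=10, slack=1)
Line 6: ['kitchen'] (min_width=7, slack=4)
Line 7: ['large', 'quick'] (min_width=11, slack=0)
Line 8: ['system', 'big'] (min_width=10, slack=1)
Line 9: ['window'] (min_width=6, slack=5)
Line 10: ['python', 'they'] (min_width=11, slack=0)
Line 11: ['system', 'to'] (min_width=9, slack=2)
Line 12: ['bus'] (min_width=3, slack=8)

Answer: |frog memory|
|and wind   |
|guitar     |
|chapter    |
|line a bed |
|kitchen    |
|large quick|
|system big |
|window     |
|python they|
|system to  |
|bus        |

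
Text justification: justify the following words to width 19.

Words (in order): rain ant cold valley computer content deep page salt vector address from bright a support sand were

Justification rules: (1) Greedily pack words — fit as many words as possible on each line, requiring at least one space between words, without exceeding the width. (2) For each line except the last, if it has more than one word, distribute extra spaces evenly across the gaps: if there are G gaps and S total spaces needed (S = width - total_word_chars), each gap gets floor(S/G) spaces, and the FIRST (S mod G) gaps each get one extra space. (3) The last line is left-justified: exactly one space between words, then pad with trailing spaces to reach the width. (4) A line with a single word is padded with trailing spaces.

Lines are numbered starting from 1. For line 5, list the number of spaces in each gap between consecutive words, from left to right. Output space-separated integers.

Answer: 4 4

Derivation:
Line 1: ['rain', 'ant', 'cold'] (min_width=13, slack=6)
Line 2: ['valley', 'computer'] (min_width=15, slack=4)
Line 3: ['content', 'deep', 'page'] (min_width=17, slack=2)
Line 4: ['salt', 'vector', 'address'] (min_width=19, slack=0)
Line 5: ['from', 'bright', 'a'] (min_width=13, slack=6)
Line 6: ['support', 'sand', 'were'] (min_width=17, slack=2)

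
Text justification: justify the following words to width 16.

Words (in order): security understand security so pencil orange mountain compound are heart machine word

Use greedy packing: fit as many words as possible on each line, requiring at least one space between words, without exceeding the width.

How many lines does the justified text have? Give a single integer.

Line 1: ['security'] (min_width=8, slack=8)
Line 2: ['understand'] (min_width=10, slack=6)
Line 3: ['security', 'so'] (min_width=11, slack=5)
Line 4: ['pencil', 'orange'] (min_width=13, slack=3)
Line 5: ['mountain'] (min_width=8, slack=8)
Line 6: ['compound', 'are'] (min_width=12, slack=4)
Line 7: ['heart', 'machine'] (min_width=13, slack=3)
Line 8: ['word'] (min_width=4, slack=12)
Total lines: 8

Answer: 8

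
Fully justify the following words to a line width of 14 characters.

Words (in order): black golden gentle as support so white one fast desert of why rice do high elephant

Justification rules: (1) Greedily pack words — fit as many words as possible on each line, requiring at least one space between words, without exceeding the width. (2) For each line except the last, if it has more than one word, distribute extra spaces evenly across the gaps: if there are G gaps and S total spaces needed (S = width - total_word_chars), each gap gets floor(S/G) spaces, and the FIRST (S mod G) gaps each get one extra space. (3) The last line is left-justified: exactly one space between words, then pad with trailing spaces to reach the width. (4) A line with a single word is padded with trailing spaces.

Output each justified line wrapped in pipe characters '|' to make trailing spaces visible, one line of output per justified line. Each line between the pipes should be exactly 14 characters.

Answer: |black   golden|
|gentle      as|
|support     so|
|white one fast|
|desert  of why|
|rice  do  high|
|elephant      |

Derivation:
Line 1: ['black', 'golden'] (min_width=12, slack=2)
Line 2: ['gentle', 'as'] (min_width=9, slack=5)
Line 3: ['support', 'so'] (min_width=10, slack=4)
Line 4: ['white', 'one', 'fast'] (min_width=14, slack=0)
Line 5: ['desert', 'of', 'why'] (min_width=13, slack=1)
Line 6: ['rice', 'do', 'high'] (min_width=12, slack=2)
Line 7: ['elephant'] (min_width=8, slack=6)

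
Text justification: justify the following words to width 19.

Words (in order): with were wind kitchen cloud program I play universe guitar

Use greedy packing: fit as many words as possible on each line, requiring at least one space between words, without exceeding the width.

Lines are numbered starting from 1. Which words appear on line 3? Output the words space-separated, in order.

Line 1: ['with', 'were', 'wind'] (min_width=14, slack=5)
Line 2: ['kitchen', 'cloud'] (min_width=13, slack=6)
Line 3: ['program', 'I', 'play'] (min_width=14, slack=5)
Line 4: ['universe', 'guitar'] (min_width=15, slack=4)

Answer: program I play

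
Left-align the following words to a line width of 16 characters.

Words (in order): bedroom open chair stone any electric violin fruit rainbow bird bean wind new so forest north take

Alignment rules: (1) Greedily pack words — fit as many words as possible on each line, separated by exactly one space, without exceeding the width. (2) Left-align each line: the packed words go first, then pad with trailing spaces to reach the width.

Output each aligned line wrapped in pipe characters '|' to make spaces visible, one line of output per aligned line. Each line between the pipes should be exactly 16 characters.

Line 1: ['bedroom', 'open'] (min_width=12, slack=4)
Line 2: ['chair', 'stone', 'any'] (min_width=15, slack=1)
Line 3: ['electric', 'violin'] (min_width=15, slack=1)
Line 4: ['fruit', 'rainbow'] (min_width=13, slack=3)
Line 5: ['bird', 'bean', 'wind'] (min_width=14, slack=2)
Line 6: ['new', 'so', 'forest'] (min_width=13, slack=3)
Line 7: ['north', 'take'] (min_width=10, slack=6)

Answer: |bedroom open    |
|chair stone any |
|electric violin |
|fruit rainbow   |
|bird bean wind  |
|new so forest   |
|north take      |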